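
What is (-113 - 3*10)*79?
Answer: -11297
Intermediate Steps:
(-113 - 3*10)*79 = (-113 - 30)*79 = -143*79 = -11297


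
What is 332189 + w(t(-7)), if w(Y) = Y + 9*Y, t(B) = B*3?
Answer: 331979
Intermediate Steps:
t(B) = 3*B
w(Y) = 10*Y
332189 + w(t(-7)) = 332189 + 10*(3*(-7)) = 332189 + 10*(-21) = 332189 - 210 = 331979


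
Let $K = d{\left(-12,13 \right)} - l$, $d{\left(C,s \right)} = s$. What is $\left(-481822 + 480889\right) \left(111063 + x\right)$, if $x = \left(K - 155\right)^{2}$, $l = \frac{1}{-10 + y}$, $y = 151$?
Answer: $- \frac{811387813952}{6627} \approx -1.2244 \cdot 10^{8}$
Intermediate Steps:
$l = \frac{1}{141}$ ($l = \frac{1}{-10 + 151} = \frac{1}{141} \approx 0.0070922$)
$K = \frac{1832}{141}$ ($K = 13 - \frac{1}{141} = \frac{1832}{141} \approx 12.993$)
$x = \frac{400920529}{19881}$ ($x = \left(\frac{1832}{141} - 155\right)^{2} = \left(- \frac{20023}{141}\right)^{2} = \frac{400920529}{19881} \approx 20166.0$)
$\left(-481822 + 480889\right) \left(111063 + x\right) = \left(-481822 + 480889\right) \left(111063 + \frac{400920529}{19881}\right) = \left(-933\right) \frac{2608964032}{19881} = - \frac{811387813952}{6627}$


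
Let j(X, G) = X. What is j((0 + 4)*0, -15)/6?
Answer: 0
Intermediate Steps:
j((0 + 4)*0, -15)/6 = ((0 + 4)*0)/6 = (4*0)*(1/6) = 0*(1/6) = 0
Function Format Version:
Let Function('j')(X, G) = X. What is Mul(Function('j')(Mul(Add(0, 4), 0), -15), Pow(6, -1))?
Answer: 0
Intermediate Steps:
Mul(Function('j')(Mul(Add(0, 4), 0), -15), Pow(6, -1)) = Mul(Mul(Add(0, 4), 0), Pow(6, -1)) = Mul(Mul(4, 0), Rational(1, 6)) = Mul(0, Rational(1, 6)) = 0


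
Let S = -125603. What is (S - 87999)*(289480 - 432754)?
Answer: 30603612948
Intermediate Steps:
(S - 87999)*(289480 - 432754) = (-125603 - 87999)*(289480 - 432754) = -213602*(-143274) = 30603612948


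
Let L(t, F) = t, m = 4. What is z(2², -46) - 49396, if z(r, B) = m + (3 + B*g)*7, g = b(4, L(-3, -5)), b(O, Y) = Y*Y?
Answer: -52269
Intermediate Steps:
b(O, Y) = Y²
g = 9 (g = (-3)² = 9)
z(r, B) = 25 + 63*B (z(r, B) = 4 + (3 + B*9)*7 = 4 + (3 + 9*B)*7 = 4 + (21 + 63*B) = 25 + 63*B)
z(2², -46) - 49396 = (25 + 63*(-46)) - 49396 = (25 - 2898) - 49396 = -2873 - 49396 = -52269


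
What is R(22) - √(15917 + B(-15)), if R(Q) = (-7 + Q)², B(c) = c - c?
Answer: 225 - √15917 ≈ 98.837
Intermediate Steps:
B(c) = 0
R(22) - √(15917 + B(-15)) = (-7 + 22)² - √(15917 + 0) = 15² - √15917 = 225 - √15917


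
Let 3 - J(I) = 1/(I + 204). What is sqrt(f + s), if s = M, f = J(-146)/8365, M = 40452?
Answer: sqrt(9521993487797210)/485170 ≈ 201.13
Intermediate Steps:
J(I) = 3 - 1/(204 + I) (J(I) = 3 - 1/(I + 204) = 3 - 1/(204 + I))
f = 173/485170 (f = ((611 + 3*(-146))/(204 - 146))/8365 = ((611 - 438)/58)*(1/8365) = ((1/58)*173)*(1/8365) = (173/58)*(1/8365) = 173/485170 ≈ 0.00035658)
s = 40452
sqrt(f + s) = sqrt(173/485170 + 40452) = sqrt(19626097013/485170) = sqrt(9521993487797210)/485170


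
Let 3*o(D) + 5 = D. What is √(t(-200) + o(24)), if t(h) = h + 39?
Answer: 4*I*√87/3 ≈ 12.437*I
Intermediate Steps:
t(h) = 39 + h
o(D) = -5/3 + D/3
√(t(-200) + o(24)) = √((39 - 200) + (-5/3 + (⅓)*24)) = √(-161 + (-5/3 + 8)) = √(-161 + 19/3) = √(-464/3) = 4*I*√87/3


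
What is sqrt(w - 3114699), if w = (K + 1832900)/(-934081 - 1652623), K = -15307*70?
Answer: I*sqrt(1302535627512091514)/646676 ≈ 1764.9*I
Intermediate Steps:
K = -1071490
w = -380705/1293352 (w = (-1071490 + 1832900)/(-934081 - 1652623) = 761410/(-2586704) = 761410*(-1/2586704) = -380705/1293352 ≈ -0.29436)
sqrt(w - 3114699) = sqrt(-380705/1293352 - 3114699) = sqrt(-4028402561753/1293352) = I*sqrt(1302535627512091514)/646676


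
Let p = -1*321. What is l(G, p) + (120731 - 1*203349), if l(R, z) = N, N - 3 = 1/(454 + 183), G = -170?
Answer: -52625754/637 ≈ -82615.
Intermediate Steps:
p = -321
N = 1912/637 (N = 3 + 1/(454 + 183) = 3 + 1/637 = 1912/637 ≈ 3.0016)
l(R, z) = 1912/637
l(G, p) + (120731 - 1*203349) = 1912/637 + (120731 - 1*203349) = 1912/637 + (120731 - 203349) = 1912/637 - 82618 = -52625754/637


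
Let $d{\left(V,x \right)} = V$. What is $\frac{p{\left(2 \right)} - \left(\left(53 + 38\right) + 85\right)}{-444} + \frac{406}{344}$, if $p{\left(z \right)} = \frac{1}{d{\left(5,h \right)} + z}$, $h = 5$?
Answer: $\frac{52666}{33411} \approx 1.5763$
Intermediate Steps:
$p{\left(z \right)} = \frac{1}{5 + z}$
$\frac{p{\left(2 \right)} - \left(\left(53 + 38\right) + 85\right)}{-444} + \frac{406}{344} = \frac{\frac{1}{5 + 2} - \left(\left(53 + 38\right) + 85\right)}{-444} + \frac{406}{344} = \left(\frac{1}{7} - \left(91 + 85\right)\right) \left(- \frac{1}{444}\right) + 406 \cdot \frac{1}{344} = \left(\frac{1}{7} - 176\right) \left(- \frac{1}{444}\right) + \frac{203}{172} = \left(- \frac{1231}{7}\right) \left(- \frac{1}{444}\right) + \frac{203}{172} = \frac{1231}{3108} + \frac{203}{172} = \frac{52666}{33411}$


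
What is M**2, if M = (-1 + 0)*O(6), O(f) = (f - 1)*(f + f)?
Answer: 3600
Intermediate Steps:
O(f) = 2*f*(-1 + f) (O(f) = (-1 + f)*(2*f) = 2*f*(-1 + f))
M = -60 (M = (-1 + 0)*(2*6*(-1 + 6)) = -2*6*5 = -1*60 = -60)
M**2 = (-60)**2 = 3600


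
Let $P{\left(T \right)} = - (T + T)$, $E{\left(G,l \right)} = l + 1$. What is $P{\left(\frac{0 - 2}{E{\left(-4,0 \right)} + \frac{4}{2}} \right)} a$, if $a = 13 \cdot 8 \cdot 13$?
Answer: $\frac{5408}{3} \approx 1802.7$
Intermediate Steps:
$E{\left(G,l \right)} = 1 + l$
$P{\left(T \right)} = - 2 T$
$a = 1352$ ($a = 104 \cdot 13 = 1352$)
$P{\left(\frac{0 - 2}{E{\left(-4,0 \right)} + \frac{4}{2}} \right)} a = - 2 \frac{0 - 2}{\left(1 + 0\right) + \frac{4}{2}} \cdot 1352 = - 2 \left(- \frac{2}{1 + 4 \cdot \frac{1}{2}}\right) 1352 = - 2 \left(- \frac{2}{1 + 2}\right) 1352 = - 2 \left(- \frac{2}{3}\right) 1352 = - 2 \left(\left(-2\right) \frac{1}{3}\right) 1352 = \left(-2\right) \left(- \frac{2}{3}\right) 1352 = \frac{4}{3} \cdot 1352 = \frac{5408}{3}$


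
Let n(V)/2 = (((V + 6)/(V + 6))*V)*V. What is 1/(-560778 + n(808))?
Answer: 1/744950 ≈ 1.3424e-6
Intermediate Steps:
n(V) = 2*V² (n(V) = 2*((((V + 6)/(V + 6))*V)*V) = 2*((((6 + V)/(6 + V))*V)*V) = 2*((1*V)*V) = 2*(V*V) = 2*V²)
1/(-560778 + n(808)) = 1/(-560778 + 2*808²) = 1/(-560778 + 2*652864) = 1/(-560778 + 1305728) = 1/744950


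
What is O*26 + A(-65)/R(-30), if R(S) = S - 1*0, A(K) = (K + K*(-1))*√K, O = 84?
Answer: 2184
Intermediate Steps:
A(K) = 0 (A(K) = (K - K)*√K = 0*√K = 0)
R(S) = S (R(S) = S + 0 = S)
O*26 + A(-65)/R(-30) = 84*26 + 0/(-30) = 2184 + 0*(-1/30) = 2184 + 0 = 2184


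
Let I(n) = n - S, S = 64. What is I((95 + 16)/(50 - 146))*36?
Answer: -18765/8 ≈ -2345.6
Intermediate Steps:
I(n) = -64 + n (I(n) = n - 1*64 = n - 64 = -64 + n)
I((95 + 16)/(50 - 146))*36 = (-64 + (95 + 16)/(50 - 146))*36 = (-64 + 111/(-96))*36 = (-64 + 111*(-1/96))*36 = (-64 - 37/32)*36 = -2085/32*36 = -18765/8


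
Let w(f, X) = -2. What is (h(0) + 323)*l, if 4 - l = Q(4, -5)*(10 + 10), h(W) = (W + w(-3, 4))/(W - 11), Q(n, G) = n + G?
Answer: 85320/11 ≈ 7756.4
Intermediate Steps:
Q(n, G) = G + n
h(W) = (-2 + W)/(-11 + W) (h(W) = (W - 2)/(W - 11) = (-2 + W)/(-11 + W))
l = 24 (l = 4 - (-5 + 4)*(10 + 10) = 4 - (-1)*20 = 4 - 1*(-20) = 4 + 20 = 24)
(h(0) + 323)*l = ((-2 + 0)/(-11 + 0) + 323)*24 = (-2/(-11) + 323)*24 = (-1/11*(-2) + 323)*24 = (2/11 + 323)*24 = (3555/11)*24 = 85320/11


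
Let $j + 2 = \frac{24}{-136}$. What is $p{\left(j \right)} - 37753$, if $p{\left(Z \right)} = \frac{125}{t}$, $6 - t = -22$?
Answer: $- \frac{1056959}{28} \approx -37749.0$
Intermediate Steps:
$t = 28$ ($t = 6 - -22 = 6 + 22 = 28$)
$j = - \frac{37}{17}$ ($j = -2 + \frac{24}{-136} = -2 + 24 \left(- \frac{1}{136}\right) = -2 - \frac{3}{17} = - \frac{37}{17} \approx -2.1765$)
$p{\left(Z \right)} = \frac{125}{28}$
$p{\left(j \right)} - 37753 = \frac{125}{28} - 37753 = - \frac{1056959}{28}$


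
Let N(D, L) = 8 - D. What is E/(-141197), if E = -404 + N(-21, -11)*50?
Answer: -1046/141197 ≈ -0.0074081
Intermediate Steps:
E = 1046 (E = -404 + (8 - 1*(-21))*50 = -404 + (8 + 21)*50 = -404 + 29*50 = -404 + 1450 = 1046)
E/(-141197) = 1046/(-141197) = 1046*(-1/141197) = -1046/141197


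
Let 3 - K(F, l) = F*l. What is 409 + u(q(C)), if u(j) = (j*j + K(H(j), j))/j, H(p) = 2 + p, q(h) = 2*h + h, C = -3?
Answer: 1220/3 ≈ 406.67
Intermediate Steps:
q(h) = 3*h
K(F, l) = 3 - F*l
u(j) = (3 + j**2 - j*(2 + j))/j (u(j) = (j*j + (3 - (2 + j)*j))/j = (j**2 + (3 - j*(2 + j)))/j = (3 + j**2 - j*(2 + j))/j)
409 + u(q(C)) = 409 + (-2 + 3/((3*(-3)))) = 409 + (-2 + 3/(-9)) = 409 + (-2 + 3*(-1/9)) = 409 + (-2 - 1/3) = 409 - 7/3 = 1220/3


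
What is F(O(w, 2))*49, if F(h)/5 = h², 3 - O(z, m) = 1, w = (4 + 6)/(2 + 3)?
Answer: 980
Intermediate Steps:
w = 2 (w = 10/5 = 10*(⅕) = 2)
O(z, m) = 2 (O(z, m) = 3 - 1*1 = 3 - 1 = 2)
F(h) = 5*h²
F(O(w, 2))*49 = (5*2²)*49 = (5*4)*49 = 20*49 = 980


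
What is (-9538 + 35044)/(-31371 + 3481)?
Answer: -12753/13945 ≈ -0.91452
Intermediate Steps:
(-9538 + 35044)/(-31371 + 3481) = 25506/(-27890) = 25506*(-1/27890) = -12753/13945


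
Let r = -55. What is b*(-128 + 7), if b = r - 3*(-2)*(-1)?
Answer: 7381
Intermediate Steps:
b = -61 (b = -55 - 3*(-2)*(-1) = -55 + 6*(-1) = -55 - 6 = -61)
b*(-128 + 7) = -61*(-128 + 7) = -61*(-121) = 7381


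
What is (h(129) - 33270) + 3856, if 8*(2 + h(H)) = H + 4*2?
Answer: -235191/8 ≈ -29399.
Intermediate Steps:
h(H) = -1 + H/8 (h(H) = -2 + (H + 4*2)/8 = -2 + (H + 8)/8 = -2 + (8 + H)/8 = -2 + (1 + H/8) = -1 + H/8)
(h(129) - 33270) + 3856 = ((-1 + (⅛)*129) - 33270) + 3856 = ((-1 + 129/8) - 33270) + 3856 = (121/8 - 33270) + 3856 = -266039/8 + 3856 = -235191/8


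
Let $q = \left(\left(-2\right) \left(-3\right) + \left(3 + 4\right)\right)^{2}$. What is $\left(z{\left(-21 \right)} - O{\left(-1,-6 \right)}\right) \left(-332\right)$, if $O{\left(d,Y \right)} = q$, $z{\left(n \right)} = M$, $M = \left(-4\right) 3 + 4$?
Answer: $58764$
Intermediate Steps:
$M = -8$ ($M = -12 + 4 = -8$)
$z{\left(n \right)} = -8$
$q = 169$ ($q = \left(6 + 7\right)^{2} = 13^{2} = 169$)
$O{\left(d,Y \right)} = 169$
$\left(z{\left(-21 \right)} - O{\left(-1,-6 \right)}\right) \left(-332\right) = \left(-8 - 169\right) \left(-332\right) = \left(-177\right) \left(-332\right) = 58764$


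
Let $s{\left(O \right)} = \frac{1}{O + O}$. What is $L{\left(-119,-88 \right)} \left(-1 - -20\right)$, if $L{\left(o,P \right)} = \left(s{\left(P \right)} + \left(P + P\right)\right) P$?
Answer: $\frac{588563}{2} \approx 2.9428 \cdot 10^{5}$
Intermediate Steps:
$s{\left(O \right)} = \frac{1}{2 O}$
$L{\left(o,P \right)} = P \left(\frac{1}{2 P} + 2 P\right)$ ($L{\left(o,P \right)} = \left(\frac{1}{2 P} + \left(P + P\right)\right) P = \left(\frac{1}{2 P} + 2 P\right) P = P \left(\frac{1}{2 P} + 2 P\right)$)
$L{\left(-119,-88 \right)} \left(-1 - -20\right) = \left(\frac{1}{2} + 2 \left(-88\right)^{2}\right) \left(-1 - -20\right) = \left(\frac{1}{2} + 2 \cdot 7744\right) \left(-1 + 20\right) = \left(\frac{1}{2} + 15488\right) 19 = \frac{30977}{2} \cdot 19 = \frac{588563}{2}$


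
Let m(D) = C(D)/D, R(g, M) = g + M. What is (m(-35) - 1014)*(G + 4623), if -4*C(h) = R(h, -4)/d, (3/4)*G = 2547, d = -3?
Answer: -1138272993/140 ≈ -8.1305e+6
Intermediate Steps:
R(g, M) = M + g
G = 3396 (G = (4/3)*2547 = 3396)
C(h) = -⅓ + h/12 (C(h) = -(-4 + h)/(4*(-3)) = -(-4 + h)*(-1)/(4*3) = -(4/3 - h/3)/4 = -⅓ + h/12)
m(D) = (-⅓ + D/12)/D
(m(-35) - 1014)*(G + 4623) = ((1/12)*(-4 - 35)/(-35) - 1014)*(3396 + 4623) = ((1/12)*(-1/35)*(-39) - 1014)*8019 = (13/140 - 1014)*8019 = -141947/140*8019 = -1138272993/140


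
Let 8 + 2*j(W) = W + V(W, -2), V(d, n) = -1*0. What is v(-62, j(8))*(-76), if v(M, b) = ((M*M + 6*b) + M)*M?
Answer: 17820784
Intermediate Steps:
V(d, n) = 0
j(W) = -4 + W/2 (j(W) = -4 + (W + 0)/2 = -4 + W/2)
v(M, b) = M*(M + M² + 6*b) (v(M, b) = ((M² + 6*b) + M)*M = (M + M² + 6*b)*M = M*(M + M² + 6*b))
v(-62, j(8))*(-76) = -62*(-62 + (-62)² + 6*(-4 + (½)*8))*(-76) = -62*(-62 + 3844 + 6*(-4 + 4))*(-76) = -62*(-62 + 3844 + 6*0)*(-76) = -62*(-62 + 3844 + 0)*(-76) = -62*3782*(-76) = -234484*(-76) = 17820784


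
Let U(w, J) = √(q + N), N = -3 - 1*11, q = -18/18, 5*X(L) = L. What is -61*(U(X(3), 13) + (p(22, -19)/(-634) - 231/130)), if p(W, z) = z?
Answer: 2195756/20605 - 61*I*√15 ≈ 106.56 - 236.25*I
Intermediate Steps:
X(L) = L/5
q = -1 (q = -18*1/18 = -1)
N = -14 (N = -3 - 11 = -14)
U(w, J) = I*√15 (U(w, J) = √(-1 - 14) = √(-15) = I*√15)
-61*(U(X(3), 13) + (p(22, -19)/(-634) - 231/130)) = -61*(I*√15 + (-19/(-634) - 231/130)) = -61*(I*√15 + (-19*(-1/634) - 231*1/130)) = -61*(I*√15 + (19/634 - 231/130)) = -61*(I*√15 - 35996/20605) = -61*(-35996/20605 + I*√15) = 2195756/20605 - 61*I*√15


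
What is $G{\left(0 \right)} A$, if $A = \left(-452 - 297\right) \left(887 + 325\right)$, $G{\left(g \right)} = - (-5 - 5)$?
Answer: $-9077880$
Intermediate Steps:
$G{\left(g \right)} = 10$ ($G{\left(g \right)} = - (-5 - 5) = \left(-1\right) \left(-10\right) = 10$)
$A = -907788$ ($A = \left(-749\right) 1212 = -907788$)
$G{\left(0 \right)} A = 10 \left(-907788\right) = -9077880$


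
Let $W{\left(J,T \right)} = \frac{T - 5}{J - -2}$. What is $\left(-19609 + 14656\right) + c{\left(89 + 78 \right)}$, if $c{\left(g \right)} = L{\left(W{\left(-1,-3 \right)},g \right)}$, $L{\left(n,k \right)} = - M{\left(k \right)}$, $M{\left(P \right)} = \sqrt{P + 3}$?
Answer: $-4953 - \sqrt{170} \approx -4966.0$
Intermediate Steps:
$W{\left(J,T \right)} = \frac{-5 + T}{2 + J}$ ($W{\left(J,T \right)} = \frac{-5 + T}{J + 2} = \frac{-5 + T}{2 + J}$)
$M{\left(P \right)} = \sqrt{3 + P}$
$L{\left(n,k \right)} = - \sqrt{3 + k}$
$c{\left(g \right)} = - \sqrt{3 + g}$
$\left(-19609 + 14656\right) + c{\left(89 + 78 \right)} = \left(-19609 + 14656\right) - \sqrt{3 + \left(89 + 78\right)} = -4953 - \sqrt{3 + 167} = -4953 - \sqrt{170}$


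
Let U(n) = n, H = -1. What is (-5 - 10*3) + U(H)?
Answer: -36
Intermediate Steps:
(-5 - 10*3) + U(H) = (-5 - 10*3) - 1 = (-5 - 30) - 1 = -35 - 1 = -36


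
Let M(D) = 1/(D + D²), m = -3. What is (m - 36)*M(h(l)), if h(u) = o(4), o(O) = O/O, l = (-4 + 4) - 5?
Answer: -39/2 ≈ -19.500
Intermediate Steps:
l = -5 (l = 0 - 5 = -5)
o(O) = 1
h(u) = 1
(m - 36)*M(h(l)) = (-3 - 36)*(1/(1*(1 + 1))) = -39/2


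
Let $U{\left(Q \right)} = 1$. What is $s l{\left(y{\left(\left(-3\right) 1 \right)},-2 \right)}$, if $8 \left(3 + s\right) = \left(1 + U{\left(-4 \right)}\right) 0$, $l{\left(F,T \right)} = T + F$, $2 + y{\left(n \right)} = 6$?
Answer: $-6$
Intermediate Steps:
$y{\left(n \right)} = 4$ ($y{\left(n \right)} = -2 + 6 = 4$)
$l{\left(F,T \right)} = F + T$
$s = -3$ ($s = -3 + \frac{\left(1 + 1\right) 0}{8} = -3 + \frac{2 \cdot 0}{8} = -3 + \frac{1}{8} \cdot 0 = -3 + 0 = -3$)
$s l{\left(y{\left(\left(-3\right) 1 \right)},-2 \right)} = - 3 \left(4 - 2\right) = \left(-3\right) 2 = -6$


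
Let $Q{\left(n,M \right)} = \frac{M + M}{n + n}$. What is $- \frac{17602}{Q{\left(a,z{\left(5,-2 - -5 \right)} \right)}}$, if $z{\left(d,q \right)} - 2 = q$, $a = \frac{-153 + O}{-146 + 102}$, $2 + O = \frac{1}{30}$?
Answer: $- \frac{40915849}{3300} \approx -12399.0$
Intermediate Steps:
$O = - \frac{59}{30}$ ($O = -2 + \frac{1}{30} = - \frac{59}{30} \approx -1.9667$)
$a = \frac{4649}{1320}$ ($a = \frac{-153 - \frac{59}{30}}{-146 + 102} = - \frac{4649}{30 \left(-44\right)} = \left(- \frac{4649}{30}\right) \left(- \frac{1}{44}\right) = \frac{4649}{1320} \approx 3.522$)
$z{\left(d,q \right)} = 2 + q$
$Q{\left(n,M \right)} = \frac{M}{n}$ ($Q{\left(n,M \right)} = \frac{2 M}{2 n} = 2 M \frac{1}{2 n} = \frac{M}{n}$)
$- \frac{17602}{Q{\left(a,z{\left(5,-2 - -5 \right)} \right)}} = - \frac{17602}{\left(2 - -3\right) \frac{1}{\frac{4649}{1320}}} = - \frac{17602}{\left(2 + \left(-2 + 5\right)\right) \frac{1320}{4649}} = - \frac{17602}{\left(2 + 3\right) \frac{1320}{4649}} = - \frac{17602}{5 \cdot \frac{1320}{4649}} = - \frac{17602}{\frac{6600}{4649}} = \left(-17602\right) \frac{4649}{6600} = - \frac{40915849}{3300}$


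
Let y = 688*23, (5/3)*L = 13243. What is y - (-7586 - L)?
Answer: 156779/5 ≈ 31356.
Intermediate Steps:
L = 39729/5 (L = (⅗)*13243 = 39729/5 ≈ 7945.8)
y = 15824
y - (-7586 - L) = 15824 - (-7586 - 1*39729/5) = 15824 - (-7586 - 39729/5) = 15824 - 1*(-77659/5) = 15824 + 77659/5 = 156779/5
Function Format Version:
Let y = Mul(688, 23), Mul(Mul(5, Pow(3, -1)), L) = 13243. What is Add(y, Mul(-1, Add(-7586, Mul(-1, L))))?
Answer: Rational(156779, 5) ≈ 31356.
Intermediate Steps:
L = Rational(39729, 5) (L = Mul(Rational(3, 5), 13243) = Rational(39729, 5) ≈ 7945.8)
y = 15824
Add(y, Mul(-1, Add(-7586, Mul(-1, L)))) = Add(15824, Mul(-1, Add(-7586, Mul(-1, Rational(39729, 5))))) = Add(15824, Mul(-1, Add(-7586, Rational(-39729, 5)))) = Add(15824, Mul(-1, Rational(-77659, 5))) = Add(15824, Rational(77659, 5)) = Rational(156779, 5)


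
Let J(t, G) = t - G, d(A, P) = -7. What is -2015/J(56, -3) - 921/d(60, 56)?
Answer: 40234/413 ≈ 97.419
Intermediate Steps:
-2015/J(56, -3) - 921/d(60, 56) = -2015/(56 - 1*(-3)) - 921/(-7) = -2015/(56 + 3) - 921*(-⅐) = -2015/59 + 921/7 = 40234/413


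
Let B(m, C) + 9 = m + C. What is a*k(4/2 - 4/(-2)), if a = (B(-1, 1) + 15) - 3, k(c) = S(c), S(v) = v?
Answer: 12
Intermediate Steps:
B(m, C) = -9 + C + m (B(m, C) = -9 + (m + C) = -9 + (C + m) = -9 + C + m)
k(c) = c
a = 3 (a = ((-9 + 1 - 1) + 15) - 3 = (-9 + 15) - 3 = 6 - 3 = 3)
a*k(4/2 - 4/(-2)) = 3*(4/2 - 4/(-2)) = 3*(4*(½) - 4*(-½)) = 3*(2 + 2) = 3*4 = 12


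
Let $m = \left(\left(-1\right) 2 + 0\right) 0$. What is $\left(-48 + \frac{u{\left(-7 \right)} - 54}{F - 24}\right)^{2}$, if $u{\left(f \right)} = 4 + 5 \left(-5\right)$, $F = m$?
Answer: $\frac{128881}{64} \approx 2013.8$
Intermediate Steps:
$m = 0$ ($m = \left(-2 + 0\right) 0 = \left(-2\right) 0 = 0$)
$F = 0$
$u{\left(f \right)} = -21$ ($u{\left(f \right)} = 4 - 25 = -21$)
$\left(-48 + \frac{u{\left(-7 \right)} - 54}{F - 24}\right)^{2} = \left(-48 + \frac{-21 - 54}{0 - 24}\right)^{2} = \left(-48 - \frac{75}{-24}\right)^{2} = \left(-48 - - \frac{25}{8}\right)^{2} = \left(-48 + \frac{25}{8}\right)^{2} = \left(- \frac{359}{8}\right)^{2} = \frac{128881}{64}$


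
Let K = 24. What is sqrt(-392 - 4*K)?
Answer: 2*I*sqrt(122) ≈ 22.091*I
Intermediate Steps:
sqrt(-392 - 4*K) = sqrt(-392 - 4*24) = sqrt(-392 - 96) = sqrt(-488) = 2*I*sqrt(122)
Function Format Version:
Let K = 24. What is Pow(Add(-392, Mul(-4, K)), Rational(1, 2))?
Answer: Mul(2, I, Pow(122, Rational(1, 2))) ≈ Mul(22.091, I)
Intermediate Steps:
Pow(Add(-392, Mul(-4, K)), Rational(1, 2)) = Pow(Add(-392, Mul(-4, 24)), Rational(1, 2)) = Pow(Add(-392, -96), Rational(1, 2)) = Pow(-488, Rational(1, 2)) = Mul(2, I, Pow(122, Rational(1, 2)))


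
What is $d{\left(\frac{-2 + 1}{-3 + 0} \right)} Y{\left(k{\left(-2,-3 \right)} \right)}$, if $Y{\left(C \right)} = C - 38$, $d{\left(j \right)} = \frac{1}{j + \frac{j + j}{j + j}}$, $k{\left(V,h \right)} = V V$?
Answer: $- \frac{51}{2} \approx -25.5$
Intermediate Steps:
$k{\left(V,h \right)} = V^{2}$
$d{\left(j \right)} = \frac{1}{1 + j}$ ($d{\left(j \right)} = \frac{1}{j + \frac{2 j}{2 j}} = \frac{1}{j + 2 j \frac{1}{2 j}} = \frac{1}{j + 1} = \frac{1}{1 + j}$)
$Y{\left(C \right)} = -38 + C$
$d{\left(\frac{-2 + 1}{-3 + 0} \right)} Y{\left(k{\left(-2,-3 \right)} \right)} = \frac{-38 + \left(-2\right)^{2}}{1 + \frac{-2 + 1}{-3 + 0}} = \frac{-38 + 4}{1 - \frac{1}{-3}} = \frac{1}{1 - - \frac{1}{3}} \left(-34\right) = \frac{1}{1 + \frac{1}{3}} \left(-34\right) = \frac{1}{\frac{4}{3}} \left(-34\right) = \frac{3}{4} \left(-34\right) = - \frac{51}{2}$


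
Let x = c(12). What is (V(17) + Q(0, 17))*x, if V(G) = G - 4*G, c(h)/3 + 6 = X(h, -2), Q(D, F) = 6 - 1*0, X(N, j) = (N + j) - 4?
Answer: 0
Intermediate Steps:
X(N, j) = -4 + N + j
Q(D, F) = 6 (Q(D, F) = 6 + 0 = 6)
c(h) = -36 + 3*h (c(h) = -18 + 3*(-4 + h - 2) = -18 + 3*(-6 + h) = -18 + (-18 + 3*h) = -36 + 3*h)
x = 0 (x = -36 + 3*12 = -36 + 36 = 0)
V(G) = -3*G
(V(17) + Q(0, 17))*x = (-3*17 + 6)*0 = (-51 + 6)*0 = -45*0 = 0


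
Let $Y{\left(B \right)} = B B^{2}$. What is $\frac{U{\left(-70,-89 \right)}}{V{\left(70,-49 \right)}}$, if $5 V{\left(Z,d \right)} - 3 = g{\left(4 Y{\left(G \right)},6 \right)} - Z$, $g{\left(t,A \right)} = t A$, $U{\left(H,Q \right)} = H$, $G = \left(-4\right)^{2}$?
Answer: $- \frac{350}{98237} \approx -0.0035628$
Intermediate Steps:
$G = 16$
$Y{\left(B \right)} = B^{3}$
$g{\left(t,A \right)} = A t$
$V{\left(Z,d \right)} = \frac{98307}{5} - \frac{Z}{5}$ ($V{\left(Z,d \right)} = \frac{3}{5} + \frac{6 \cdot 4 \cdot 16^{3} - Z}{5} = \frac{3}{5} + \frac{6 \cdot 4 \cdot 4096 - Z}{5} = \frac{3}{5} + \frac{6 \cdot 16384 - Z}{5} = \frac{3}{5} + \frac{98304 - Z}{5} = \frac{3}{5} - \left(- \frac{98304}{5} + \frac{Z}{5}\right) = \frac{98307}{5} - \frac{Z}{5}$)
$\frac{U{\left(-70,-89 \right)}}{V{\left(70,-49 \right)}} = - \frac{70}{\frac{98307}{5} - 14} = - \frac{70}{\frac{98237}{5}} = \left(-70\right) \frac{5}{98237} = - \frac{350}{98237}$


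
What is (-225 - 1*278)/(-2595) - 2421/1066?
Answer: -5746297/2766270 ≈ -2.0773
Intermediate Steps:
(-225 - 1*278)/(-2595) - 2421/1066 = (-225 - 278)*(-1/2595) - 2421*1/1066 = -503*(-1/2595) - 2421/1066 = 503/2595 - 2421/1066 = -5746297/2766270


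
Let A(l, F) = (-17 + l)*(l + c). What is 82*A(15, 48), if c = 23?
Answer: -6232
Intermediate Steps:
A(l, F) = (-17 + l)*(23 + l) (A(l, F) = (-17 + l)*(l + 23) = (-17 + l)*(23 + l))
82*A(15, 48) = 82*(-391 + 15² + 6*15) = 82*(-391 + 225 + 90) = 82*(-76) = -6232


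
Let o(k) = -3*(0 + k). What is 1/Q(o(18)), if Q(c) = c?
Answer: -1/54 ≈ -0.018519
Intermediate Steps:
o(k) = -3*k
1/Q(o(18)) = 1/(-3*18) = 1/(-54) = -1/54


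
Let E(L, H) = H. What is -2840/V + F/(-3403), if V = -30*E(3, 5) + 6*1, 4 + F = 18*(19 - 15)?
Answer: 1206841/61254 ≈ 19.702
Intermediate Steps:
F = 68 (F = -4 + 18*(19 - 15) = -4 + 18*4 = -4 + 72 = 68)
V = -144 (V = -30*5 + 6*1 = -150 + 6 = -144)
-2840/V + F/(-3403) = -2840/(-144) + 68/(-3403) = -2840*(-1/144) + 68*(-1/3403) = 355/18 - 68/3403 = 1206841/61254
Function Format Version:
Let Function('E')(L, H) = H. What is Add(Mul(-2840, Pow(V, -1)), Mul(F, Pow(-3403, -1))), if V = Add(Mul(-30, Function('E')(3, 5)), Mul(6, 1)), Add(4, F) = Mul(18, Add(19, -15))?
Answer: Rational(1206841, 61254) ≈ 19.702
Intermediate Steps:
F = 68 (F = Add(-4, Mul(18, Add(19, -15))) = Add(-4, Mul(18, 4)) = Add(-4, 72) = 68)
V = -144 (V = Add(Mul(-30, 5), Mul(6, 1)) = Add(-150, 6) = -144)
Add(Mul(-2840, Pow(V, -1)), Mul(F, Pow(-3403, -1))) = Add(Mul(-2840, Pow(-144, -1)), Mul(68, Pow(-3403, -1))) = Add(Mul(-2840, Rational(-1, 144)), Mul(68, Rational(-1, 3403))) = Add(Rational(355, 18), Rational(-68, 3403)) = Rational(1206841, 61254)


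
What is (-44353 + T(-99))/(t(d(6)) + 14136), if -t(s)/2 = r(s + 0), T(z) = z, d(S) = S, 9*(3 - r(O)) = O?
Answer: -66678/21197 ≈ -3.1456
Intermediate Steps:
r(O) = 3 - O/9
t(s) = -6 + 2*s/9 (t(s) = -2*(3 - (s + 0)/9) = -2*(3 - s/9) = -6 + 2*s/9)
(-44353 + T(-99))/(t(d(6)) + 14136) = (-44353 - 99)/((-6 + (2/9)*6) + 14136) = -44452/((-6 + 4/3) + 14136) = -44452/(-14/3 + 14136) = -44452/42394/3 = -44452*3/42394 = -66678/21197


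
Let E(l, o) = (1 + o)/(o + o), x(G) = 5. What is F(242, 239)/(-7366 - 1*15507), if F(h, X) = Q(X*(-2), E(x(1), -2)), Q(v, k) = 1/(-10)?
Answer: 1/228730 ≈ 4.3720e-6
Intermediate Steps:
E(l, o) = (1 + o)/(2*o) (E(l, o) = (1 + o)/((2*o)) = (1 + o)*(1/(2*o)) = (1 + o)/(2*o))
Q(v, k) = -1/10
F(h, X) = -1/10
F(242, 239)/(-7366 - 1*15507) = -1/(10*(-7366 - 1*15507)) = -1/(10*(-7366 - 15507)) = -1/10/(-22873) = -1/10*(-1/22873) = 1/228730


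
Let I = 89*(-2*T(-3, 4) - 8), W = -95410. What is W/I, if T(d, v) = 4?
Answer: 47705/712 ≈ 67.001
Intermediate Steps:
I = -1424 (I = 89*(-2*4 - 8) = 89*(-8 - 8) = 89*(-16) = -1424)
W/I = -95410/(-1424) = -95410*(-1/1424) = 47705/712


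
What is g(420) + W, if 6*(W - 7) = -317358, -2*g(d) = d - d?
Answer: -52886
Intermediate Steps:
g(d) = 0 (g(d) = -(d - d)/2 = -½*0 = 0)
W = -52886 (W = 7 + (⅙)*(-317358) = 7 - 52893 = -52886)
g(420) + W = 0 - 52886 = -52886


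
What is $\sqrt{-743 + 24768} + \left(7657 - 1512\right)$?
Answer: $6300$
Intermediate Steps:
$\sqrt{-743 + 24768} + \left(7657 - 1512\right) = \sqrt{24025} + \left(7657 - 1512\right) = 155 + 6145 = 6300$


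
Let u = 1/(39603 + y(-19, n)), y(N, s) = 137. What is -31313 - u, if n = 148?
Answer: -1244378621/39740 ≈ -31313.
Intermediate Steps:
u = 1/39740 (u = 1/(39603 + 137) = 1/39740 ≈ 2.5164e-5)
-31313 - u = -31313 - 1*1/39740 = -31313 - 1/39740 = -1244378621/39740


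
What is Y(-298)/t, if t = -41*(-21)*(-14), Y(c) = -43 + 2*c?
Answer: 213/4018 ≈ 0.053011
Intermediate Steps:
t = -12054 (t = 861*(-14) = -12054)
Y(-298)/t = (-43 + 2*(-298))/(-12054) = (-43 - 596)*(-1/12054) = -639*(-1/12054) = 213/4018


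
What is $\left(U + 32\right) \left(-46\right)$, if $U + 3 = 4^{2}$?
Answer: $-2070$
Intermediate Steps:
$U = 13$ ($U = -3 + 4^{2} = -3 + 16 = 13$)
$\left(U + 32\right) \left(-46\right) = \left(13 + 32\right) \left(-46\right) = 45 \left(-46\right) = -2070$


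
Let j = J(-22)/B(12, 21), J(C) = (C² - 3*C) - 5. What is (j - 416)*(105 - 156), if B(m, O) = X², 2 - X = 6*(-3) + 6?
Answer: 4130541/196 ≈ 21074.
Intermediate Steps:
X = 14 (X = 2 - (6*(-3) + 6) = 2 - (-18 + 6) = 2 - 1*(-12) = 2 + 12 = 14)
B(m, O) = 196 (B(m, O) = 14² = 196)
J(C) = -5 + C² - 3*C
j = 545/196 (j = (-5 + (-22)² - 3*(-22))/196 = (-5 + 484 + 66)*(1/196) = 545*(1/196) = 545/196 ≈ 2.7806)
(j - 416)*(105 - 156) = (545/196 - 416)*(105 - 156) = -80991/196*(-51) = 4130541/196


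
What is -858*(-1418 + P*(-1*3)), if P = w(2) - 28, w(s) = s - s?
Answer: 1144572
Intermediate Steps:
w(s) = 0
P = -28 (P = 0 - 28 = -28)
-858*(-1418 + P*(-1*3)) = -858*(-1418 - (-28)*3) = -858*(-1418 - 28*(-3)) = -858*(-1418 + 84) = -858*(-1334) = 1144572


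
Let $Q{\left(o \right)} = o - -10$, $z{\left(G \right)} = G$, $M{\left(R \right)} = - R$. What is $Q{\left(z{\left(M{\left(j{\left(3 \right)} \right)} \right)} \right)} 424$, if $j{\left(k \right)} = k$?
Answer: $2968$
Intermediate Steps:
$Q{\left(o \right)} = 10 + o$ ($Q{\left(o \right)} = o + 10 = 10 + o$)
$Q{\left(z{\left(M{\left(j{\left(3 \right)} \right)} \right)} \right)} 424 = \left(10 - 3\right) 424 = 7 \cdot 424 = 2968$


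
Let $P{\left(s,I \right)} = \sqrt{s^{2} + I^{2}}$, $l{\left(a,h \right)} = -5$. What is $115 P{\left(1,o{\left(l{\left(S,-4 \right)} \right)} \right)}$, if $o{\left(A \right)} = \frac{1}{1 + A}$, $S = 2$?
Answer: $\frac{115 \sqrt{17}}{4} \approx 118.54$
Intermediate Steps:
$P{\left(s,I \right)} = \sqrt{I^{2} + s^{2}}$
$115 P{\left(1,o{\left(l{\left(S,-4 \right)} \right)} \right)} = 115 \sqrt{\left(\frac{1}{1 - 5}\right)^{2} + 1^{2}} = 115 \sqrt{\left(\frac{1}{-4}\right)^{2} + 1} = 115 \sqrt{\left(- \frac{1}{4}\right)^{2} + 1} = 115 \sqrt{\frac{1}{16} + 1} = 115 \sqrt{\frac{17}{16}} = 115 \frac{\sqrt{17}}{4} = \frac{115 \sqrt{17}}{4}$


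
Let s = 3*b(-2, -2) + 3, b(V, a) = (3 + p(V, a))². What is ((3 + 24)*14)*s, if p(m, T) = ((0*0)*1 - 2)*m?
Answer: 56700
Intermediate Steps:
p(m, T) = -2*m (p(m, T) = (0*1 - 2)*m = (0 - 2)*m = -2*m)
b(V, a) = (3 - 2*V)²
s = 150 (s = 3*(-3 + 2*(-2))² + 3 = 3*(-3 - 4)² + 3 = 3*(-7)² + 3 = 3*49 + 3 = 147 + 3 = 150)
((3 + 24)*14)*s = ((3 + 24)*14)*150 = (27*14)*150 = 378*150 = 56700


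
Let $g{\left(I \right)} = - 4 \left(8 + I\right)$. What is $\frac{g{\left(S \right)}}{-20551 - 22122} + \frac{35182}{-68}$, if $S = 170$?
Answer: $- \frac{750636535}{1450882} \approx -517.37$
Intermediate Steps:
$g{\left(I \right)} = -32 - 4 I$
$\frac{g{\left(S \right)}}{-20551 - 22122} + \frac{35182}{-68} = \frac{-32 - 680}{-20551 - 22122} + \frac{35182}{-68} = \frac{-32 - 680}{-42673} + 35182 \left(- \frac{1}{68}\right) = \left(-712\right) \left(- \frac{1}{42673}\right) - \frac{17591}{34} = \frac{712}{42673} - \frac{17591}{34} = - \frac{750636535}{1450882}$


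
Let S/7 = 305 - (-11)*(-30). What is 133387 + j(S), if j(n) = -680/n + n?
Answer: 4662556/35 ≈ 1.3322e+5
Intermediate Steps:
S = -175 (S = 7*(305 - (-11)*(-30)) = 7*(305 - 1*330) = 7*(305 - 330) = 7*(-25) = -175)
j(n) = n - 680/n
133387 + j(S) = 133387 + (-175 - 680/(-175)) = 133387 + (-175 - 680*(-1/175)) = 133387 + (-175 + 136/35) = 133387 - 5989/35 = 4662556/35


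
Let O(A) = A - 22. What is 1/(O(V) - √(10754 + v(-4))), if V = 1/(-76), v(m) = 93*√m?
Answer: -76/(1673 + 76*√2*√(5377 + 93*I)) ≈ -0.0079539 + 5.6736e-5*I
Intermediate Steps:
V = -1/76 ≈ -0.013158
O(A) = -22 + A
1/(O(V) - √(10754 + v(-4))) = 1/((-22 - 1/76) - √(10754 + 93*√(-4))) = 1/(-1673/76 - √(10754 + 93*(2*I))) = 1/(-1673/76 - √(10754 + 186*I))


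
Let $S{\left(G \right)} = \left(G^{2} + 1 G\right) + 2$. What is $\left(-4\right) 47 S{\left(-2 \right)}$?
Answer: $-752$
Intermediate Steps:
$S{\left(G \right)} = 2 + G + G^{2}$ ($S{\left(G \right)} = \left(G^{2} + G\right) + 2 = \left(G + G^{2}\right) + 2 = 2 + G + G^{2}$)
$\left(-4\right) 47 S{\left(-2 \right)} = \left(-4\right) 47 \left(2 - 2 + \left(-2\right)^{2}\right) = - 188 \left(2 - 2 + 4\right) = \left(-188\right) 4 = -752$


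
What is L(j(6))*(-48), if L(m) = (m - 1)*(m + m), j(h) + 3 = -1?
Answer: -1920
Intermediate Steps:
j(h) = -4 (j(h) = -3 - 1 = -4)
L(m) = 2*m*(-1 + m) (L(m) = (-1 + m)*(2*m) = 2*m*(-1 + m))
L(j(6))*(-48) = (2*(-4)*(-1 - 4))*(-48) = (2*(-4)*(-5))*(-48) = 40*(-48) = -1920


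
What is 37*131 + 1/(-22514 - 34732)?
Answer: 277471361/57246 ≈ 4847.0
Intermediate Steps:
37*131 + 1/(-22514 - 34732) = 4847 + 1/(-57246) = 4847 - 1/57246 = 277471361/57246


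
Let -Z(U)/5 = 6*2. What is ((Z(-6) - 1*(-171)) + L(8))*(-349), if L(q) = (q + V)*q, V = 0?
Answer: -61075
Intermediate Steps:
Z(U) = -60 (Z(U) = -30*2 = -5*12 = -60)
L(q) = q² (L(q) = (q + 0)*q = q*q = q²)
((Z(-6) - 1*(-171)) + L(8))*(-349) = ((-60 - 1*(-171)) + 8²)*(-349) = ((-60 + 171) + 64)*(-349) = (111 + 64)*(-349) = 175*(-349) = -61075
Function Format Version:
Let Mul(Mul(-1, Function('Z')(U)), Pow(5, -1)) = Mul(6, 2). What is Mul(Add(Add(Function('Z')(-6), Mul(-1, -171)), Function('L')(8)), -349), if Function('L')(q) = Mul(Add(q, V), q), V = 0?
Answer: -61075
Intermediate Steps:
Function('Z')(U) = -60 (Function('Z')(U) = Mul(-5, Mul(6, 2)) = Mul(-5, 12) = -60)
Function('L')(q) = Pow(q, 2) (Function('L')(q) = Mul(Add(q, 0), q) = Mul(q, q) = Pow(q, 2))
Mul(Add(Add(Function('Z')(-6), Mul(-1, -171)), Function('L')(8)), -349) = Mul(Add(Add(-60, Mul(-1, -171)), Pow(8, 2)), -349) = Mul(Add(Add(-60, 171), 64), -349) = Mul(Add(111, 64), -349) = Mul(175, -349) = -61075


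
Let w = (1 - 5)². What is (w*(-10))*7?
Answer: -1120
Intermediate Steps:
w = 16 (w = (-4)² = 16)
(w*(-10))*7 = (16*(-10))*7 = -160*7 = -1120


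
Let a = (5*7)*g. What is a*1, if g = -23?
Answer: -805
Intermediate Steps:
a = -805 (a = (5*7)*(-23) = 35*(-23) = -805)
a*1 = -805*1 = -805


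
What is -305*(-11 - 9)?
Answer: 6100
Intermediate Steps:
-305*(-11 - 9) = -305*(-20) = 6100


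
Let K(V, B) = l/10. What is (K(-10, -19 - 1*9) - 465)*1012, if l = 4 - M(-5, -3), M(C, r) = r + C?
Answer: -2346828/5 ≈ -4.6937e+5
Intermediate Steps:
M(C, r) = C + r
l = 12 (l = 4 - (-5 - 3) = 4 - 1*(-8) = 4 + 8 = 12)
K(V, B) = 6/5 (K(V, B) = 12/10 = 12*(⅒) = 6/5)
(K(-10, -19 - 1*9) - 465)*1012 = (6/5 - 465)*1012 = -2319/5*1012 = -2346828/5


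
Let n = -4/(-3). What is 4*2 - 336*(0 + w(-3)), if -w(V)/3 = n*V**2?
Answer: 12104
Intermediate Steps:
n = 4/3 (n = -4*(-1/3) = 4/3 ≈ 1.3333)
w(V) = -4*V**2
4*2 - 336*(0 + w(-3)) = 4*2 - 336*(0 - 4*(-3)**2) = 8 - 336*(0 - 4*9) = 8 - 336*(0 - 36) = 8 - 336*(-36) = 8 - 84*(-144) = 8 + 12096 = 12104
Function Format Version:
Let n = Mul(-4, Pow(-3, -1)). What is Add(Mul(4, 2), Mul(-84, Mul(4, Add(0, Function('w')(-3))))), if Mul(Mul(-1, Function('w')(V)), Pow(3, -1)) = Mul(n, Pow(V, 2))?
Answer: 12104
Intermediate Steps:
n = Rational(4, 3) (n = Mul(-4, Rational(-1, 3)) = Rational(4, 3) ≈ 1.3333)
Function('w')(V) = Mul(-4, Pow(V, 2)) (Function('w')(V) = Mul(-3, Mul(Rational(4, 3), Pow(V, 2))) = Mul(-4, Pow(V, 2)))
Add(Mul(4, 2), Mul(-84, Mul(4, Add(0, Function('w')(-3))))) = Add(Mul(4, 2), Mul(-84, Mul(4, Add(0, Mul(-4, Pow(-3, 2)))))) = Add(8, Mul(-84, Mul(4, Add(0, Mul(-4, 9))))) = Add(8, Mul(-84, Mul(4, Add(0, -36)))) = Add(8, Mul(-84, Mul(4, -36))) = Add(8, Mul(-84, -144)) = Add(8, 12096) = 12104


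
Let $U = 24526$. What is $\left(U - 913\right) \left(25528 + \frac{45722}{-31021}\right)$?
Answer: $\frac{40384776666}{67} \approx 6.0276 \cdot 10^{8}$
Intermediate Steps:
$\left(U - 913\right) \left(25528 + \frac{45722}{-31021}\right) = \left(24526 - 913\right) \left(25528 + \frac{45722}{-31021}\right) = 23613 \left(25528 + 45722 \left(- \frac{1}{31021}\right)\right) = 23613 \left(25528 - \frac{45722}{31021}\right) = 23613 \cdot \frac{791858366}{31021} = \frac{40384776666}{67}$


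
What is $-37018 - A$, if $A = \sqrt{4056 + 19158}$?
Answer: $-37018 - \sqrt{23214} \approx -37170.0$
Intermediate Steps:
$A = \sqrt{23214} \approx 152.36$
$-37018 - A = -37018 - \sqrt{23214}$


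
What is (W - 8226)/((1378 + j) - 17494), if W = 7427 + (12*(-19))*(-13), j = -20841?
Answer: -2165/36957 ≈ -0.058582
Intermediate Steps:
W = 10391 (W = 7427 - 228*(-13) = 7427 + 2964 = 10391)
(W - 8226)/((1378 + j) - 17494) = (10391 - 8226)/((1378 - 20841) - 17494) = 2165/(-19463 - 17494) = 2165/(-36957) = 2165*(-1/36957) = -2165/36957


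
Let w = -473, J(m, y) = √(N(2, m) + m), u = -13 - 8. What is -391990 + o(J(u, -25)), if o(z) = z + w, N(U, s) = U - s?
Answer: -392463 + √2 ≈ -3.9246e+5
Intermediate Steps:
u = -21
J(m, y) = √2 (J(m, y) = √((2 - m) + m) = √2)
o(z) = -473 + z (o(z) = z - 473 = -473 + z)
-391990 + o(J(u, -25)) = -391990 + (-473 + √2) = -392463 + √2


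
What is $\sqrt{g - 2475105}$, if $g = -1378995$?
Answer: $10 i \sqrt{38541} \approx 1963.2 i$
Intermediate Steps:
$\sqrt{g - 2475105} = \sqrt{-1378995 - 2475105} = \sqrt{-3854100} = 10 i \sqrt{38541}$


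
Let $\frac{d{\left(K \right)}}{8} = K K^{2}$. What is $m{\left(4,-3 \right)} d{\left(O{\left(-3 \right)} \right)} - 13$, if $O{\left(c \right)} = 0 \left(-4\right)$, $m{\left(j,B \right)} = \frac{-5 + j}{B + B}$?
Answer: $-13$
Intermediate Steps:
$m{\left(j,B \right)} = \frac{-5 + j}{2 B}$
$O{\left(c \right)} = 0$
$d{\left(K \right)} = 8 K^{3}$ ($d{\left(K \right)} = 8 K K^{2} = 8 K^{3}$)
$m{\left(4,-3 \right)} d{\left(O{\left(-3 \right)} \right)} - 13 = \frac{-5 + 4}{2 \left(-3\right)} 8 \cdot 0^{3} - 13 = \frac{1}{2} \left(- \frac{1}{3}\right) \left(-1\right) 8 \cdot 0 - 13 = \frac{1}{6} \cdot 0 - 13 = 0 - 13 = -13$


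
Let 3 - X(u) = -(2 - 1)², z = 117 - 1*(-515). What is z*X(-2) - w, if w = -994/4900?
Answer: 884871/350 ≈ 2528.2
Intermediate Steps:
z = 632 (z = 117 + 515 = 632)
X(u) = 4 (X(u) = 3 - (-1)*(2 - 1)² = 3 - (-1)*1² = 3 - (-1) = 3 - 1*(-1) = 3 + 1 = 4)
w = -71/350 (w = -994*1/4900 = -71/350 ≈ -0.20286)
z*X(-2) - w = 632*4 - 1*(-71/350) = 2528 + 71/350 = 884871/350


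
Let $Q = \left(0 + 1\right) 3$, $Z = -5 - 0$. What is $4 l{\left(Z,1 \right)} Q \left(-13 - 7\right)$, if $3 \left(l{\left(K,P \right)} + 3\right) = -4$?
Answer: $1040$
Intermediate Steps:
$Z = -5$ ($Z = -5 + 0 = -5$)
$l{\left(K,P \right)} = - \frac{13}{3}$ ($l{\left(K,P \right)} = -3 + \frac{1}{3} \left(-4\right) = -3 - \frac{4}{3} = - \frac{13}{3}$)
$Q = 3$ ($Q = 1 \cdot 3 = 3$)
$4 l{\left(Z,1 \right)} Q \left(-13 - 7\right) = 4 \left(- \frac{13}{3}\right) 3 \left(-13 - 7\right) = \left(- \frac{52}{3}\right) 3 \left(-13 - 7\right) = \left(-52\right) \left(-20\right) = 1040$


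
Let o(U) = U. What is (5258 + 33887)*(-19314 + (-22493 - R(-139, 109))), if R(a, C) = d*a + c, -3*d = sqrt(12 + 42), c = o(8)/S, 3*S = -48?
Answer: -3273030885/2 - 5441155*sqrt(6) ≈ -1.6498e+9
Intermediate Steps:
S = -16 (S = (1/3)*(-48) = -16)
c = -1/2 (c = 8/(-16) = 8*(-1/16) = -1/2 ≈ -0.50000)
d = -sqrt(6) (d = -sqrt(12 + 42)/3 = -sqrt(6) ≈ -2.4495)
R(a, C) = -1/2 - a*sqrt(6) (R(a, C) = (-sqrt(6))*a - 1/2 = -a*sqrt(6) - 1/2 = -1/2 - a*sqrt(6))
(5258 + 33887)*(-19314 + (-22493 - R(-139, 109))) = (5258 + 33887)*(-19314 + (-22493 - (-1/2 - 1*(-139)*sqrt(6)))) = 39145*(-19314 + (-22493 - (-1/2 + 139*sqrt(6)))) = 39145*(-19314 + (-22493 + (1/2 - 139*sqrt(6)))) = 39145*(-19314 + (-44985/2 - 139*sqrt(6))) = 39145*(-83613/2 - 139*sqrt(6)) = -3273030885/2 - 5441155*sqrt(6)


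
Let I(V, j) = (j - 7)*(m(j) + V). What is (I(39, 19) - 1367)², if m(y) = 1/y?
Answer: 291350761/361 ≈ 8.0707e+5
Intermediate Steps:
I(V, j) = (-7 + j)*(V + 1/j) (I(V, j) = (j - 7)*(1/j + V) = (-7 + j)*(V + 1/j))
(I(39, 19) - 1367)² = ((1 - 7*39 - 7/19 + 39*19) - 1367)² = ((1 - 273 - 7*1/19 + 741) - 1367)² = ((1 - 273 - 7/19 + 741) - 1367)² = (8904/19 - 1367)² = (-17069/19)² = 291350761/361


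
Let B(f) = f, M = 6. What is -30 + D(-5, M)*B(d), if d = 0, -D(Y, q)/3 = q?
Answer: -30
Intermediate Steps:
D(Y, q) = -3*q
-30 + D(-5, M)*B(d) = -30 - 3*6*0 = -30 - 18*0 = -30 + 0 = -30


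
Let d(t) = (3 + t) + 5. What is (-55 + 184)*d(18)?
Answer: 3354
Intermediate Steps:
d(t) = 8 + t
(-55 + 184)*d(18) = (-55 + 184)*(8 + 18) = 129*26 = 3354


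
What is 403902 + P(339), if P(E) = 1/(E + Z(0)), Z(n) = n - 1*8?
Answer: 133691563/331 ≈ 4.0390e+5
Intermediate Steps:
Z(n) = -8 + n (Z(n) = n - 8 = -8 + n)
P(E) = 1/(-8 + E) (P(E) = 1/(E + (-8 + 0)) = 1/(E - 8) = 1/(-8 + E))
403902 + P(339) = 403902 + 1/(-8 + 339) = 403902 + 1/331 = 133691563/331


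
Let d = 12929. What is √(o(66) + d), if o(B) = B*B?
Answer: √17285 ≈ 131.47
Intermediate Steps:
o(B) = B²
√(o(66) + d) = √(66² + 12929) = √(4356 + 12929) = √17285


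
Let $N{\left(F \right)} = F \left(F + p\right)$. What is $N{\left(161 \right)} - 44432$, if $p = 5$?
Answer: $-17706$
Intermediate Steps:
$N{\left(F \right)} = F \left(5 + F\right)$ ($N{\left(F \right)} = F \left(F + 5\right) = F \left(5 + F\right)$)
$N{\left(161 \right)} - 44432 = 161 \left(5 + 161\right) - 44432 = 161 \cdot 166 - 44432 = 26726 - 44432 = -17706$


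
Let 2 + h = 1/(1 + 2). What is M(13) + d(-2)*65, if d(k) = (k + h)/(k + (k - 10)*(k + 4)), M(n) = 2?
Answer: 67/6 ≈ 11.167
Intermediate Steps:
h = -5/3 (h = -2 + 1/(1 + 2) = -2 + 1/3 = -2 + ⅓ = -5/3 ≈ -1.6667)
d(k) = (-5/3 + k)/(k + (-10 + k)*(4 + k)) (d(k) = (k - 5/3)/(k + (k - 10)*(k + 4)) = (-5/3 + k)/(k + (-10 + k)*(4 + k)))
M(13) + d(-2)*65 = 2 + ((5/3 - 1*(-2))/(40 - 1*(-2)² + 5*(-2)))*65 = 2 + ((5/3 + 2)/(40 - 1*4 - 10))*65 = 2 + ((11/3)/(40 - 4 - 10))*65 = 2 + ((11/3)/26)*65 = 2 + ((1/26)*(11/3))*65 = 2 + (11/78)*65 = 2 + 55/6 = 67/6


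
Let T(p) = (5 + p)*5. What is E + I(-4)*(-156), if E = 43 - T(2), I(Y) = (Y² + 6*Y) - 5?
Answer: 2036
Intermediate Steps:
I(Y) = -5 + Y² + 6*Y
T(p) = 25 + 5*p
E = 8 (E = 43 - (25 + 5*2) = 43 - (25 + 10) = 43 - 1*35 = 43 - 35 = 8)
E + I(-4)*(-156) = 8 + (-5 + (-4)² + 6*(-4))*(-156) = 8 + (-5 + 16 - 24)*(-156) = 8 - 13*(-156) = 8 + 2028 = 2036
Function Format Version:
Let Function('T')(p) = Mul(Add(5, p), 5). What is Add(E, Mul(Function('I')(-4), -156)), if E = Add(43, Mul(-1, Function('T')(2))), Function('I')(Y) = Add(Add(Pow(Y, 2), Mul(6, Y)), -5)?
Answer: 2036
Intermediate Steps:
Function('I')(Y) = Add(-5, Pow(Y, 2), Mul(6, Y))
Function('T')(p) = Add(25, Mul(5, p))
E = 8 (E = Add(43, Mul(-1, Add(25, Mul(5, 2)))) = Add(43, Mul(-1, Add(25, 10))) = Add(43, Mul(-1, 35)) = Add(43, -35) = 8)
Add(E, Mul(Function('I')(-4), -156)) = Add(8, Mul(Add(-5, Pow(-4, 2), Mul(6, -4)), -156)) = Add(8, Mul(Add(-5, 16, -24), -156)) = Add(8, Mul(-13, -156)) = Add(8, 2028) = 2036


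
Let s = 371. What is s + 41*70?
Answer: 3241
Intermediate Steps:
s + 41*70 = 371 + 41*70 = 371 + 2870 = 3241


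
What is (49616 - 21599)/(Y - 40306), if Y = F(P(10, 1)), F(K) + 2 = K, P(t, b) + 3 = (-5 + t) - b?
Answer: -28017/40307 ≈ -0.69509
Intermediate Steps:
P(t, b) = -8 + t - b (P(t, b) = -3 + ((-5 + t) - b) = -3 + (-5 + t - b) = -8 + t - b)
F(K) = -2 + K
Y = -1 (Y = -2 + (-8 + 10 - 1*1) = -2 + (-8 + 10 - 1) = -2 + 1 = -1)
(49616 - 21599)/(Y - 40306) = (49616 - 21599)/(-1 - 40306) = 28017/(-40307) = 28017*(-1/40307) = -28017/40307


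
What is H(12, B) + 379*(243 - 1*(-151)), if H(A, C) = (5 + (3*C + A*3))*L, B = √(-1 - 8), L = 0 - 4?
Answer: 149162 - 36*I ≈ 1.4916e+5 - 36.0*I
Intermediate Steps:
L = -4
B = 3*I (B = √(-9) = 3*I ≈ 3.0*I)
H(A, C) = -20 - 12*A - 12*C (H(A, C) = (5 + (3*C + A*3))*(-4) = (5 + (3*C + 3*A))*(-4) = (5 + (3*A + 3*C))*(-4) = (5 + 3*A + 3*C)*(-4) = -20 - 12*A - 12*C)
H(12, B) + 379*(243 - 1*(-151)) = (-20 - 12*12 - 36*I) + 379*(243 - 1*(-151)) = (-20 - 144 - 36*I) + 379*(243 + 151) = (-164 - 36*I) + 379*394 = (-164 - 36*I) + 149326 = 149162 - 36*I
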